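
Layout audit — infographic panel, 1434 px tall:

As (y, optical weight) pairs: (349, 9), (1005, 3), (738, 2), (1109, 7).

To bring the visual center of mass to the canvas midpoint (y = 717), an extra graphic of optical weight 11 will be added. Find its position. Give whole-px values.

y ≈ 686

New total weight: (9 + 3 + 2 + 7) + 11 = 32.
y: need Σw·y = 32·717 = 22944. Existing = 9·349 + 3·1005 + 2·738 + 7·1109 = 15395. Remainder 7549 / 11 ≈ 686.27.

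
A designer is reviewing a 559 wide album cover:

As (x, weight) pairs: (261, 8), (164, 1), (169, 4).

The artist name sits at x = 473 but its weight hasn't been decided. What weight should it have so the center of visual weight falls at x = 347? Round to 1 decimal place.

w ≈ 12.6

Known weights sum to 8 + 1 + 4 = 13; their moment is 8·261 + 1·164 + 4·169 = 2928.
Balance at x = 347 requires (2928 + w·473) / (13 + w) = 347.
Rearranging, w·(473 − 347) = 347·13 − 2928 = 1583, so w ≈ 1583/126 = 12.56.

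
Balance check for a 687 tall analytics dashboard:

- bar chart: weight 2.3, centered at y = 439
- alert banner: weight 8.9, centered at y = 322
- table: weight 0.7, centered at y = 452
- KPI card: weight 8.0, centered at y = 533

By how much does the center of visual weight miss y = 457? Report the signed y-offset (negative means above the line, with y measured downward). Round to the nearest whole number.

Σw = 2.3 + 8.9 + 0.7 + 8.0 = 19.9.
y: (2.3·439 + 8.9·322 + 0.7·452 + 8.0·533) / 19.9 = 8455.9 / 19.9 ≈ 424.92
Difference: 424.92 − 457 ≈ -32.08.

≈ -32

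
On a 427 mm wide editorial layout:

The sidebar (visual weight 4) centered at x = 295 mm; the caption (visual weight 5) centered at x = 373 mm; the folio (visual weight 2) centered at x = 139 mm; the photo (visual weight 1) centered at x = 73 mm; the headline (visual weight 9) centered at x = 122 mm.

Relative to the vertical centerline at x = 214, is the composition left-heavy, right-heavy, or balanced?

balanced

Total weight = 4 + 5 + 2 + 1 + 9 = 21.
Σw·x = 4·295 + 5·373 + 2·139 + 1·73 + 9·122 = 4494, so x̄ = 4494/21 ≈ 214.00.
The centroid 214.00 matches the midline at 214, so the layout is balanced.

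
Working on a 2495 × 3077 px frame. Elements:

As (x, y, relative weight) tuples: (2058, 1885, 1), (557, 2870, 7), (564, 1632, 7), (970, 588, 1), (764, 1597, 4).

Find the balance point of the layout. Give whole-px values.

(697, 2019)

Weights sum to 1 + 7 + 7 + 1 + 4 = 20.
x-moment: 1·2058 + 7·557 + 7·564 + 1·970 + 4·764 = 13931; centroid 13931/20 ≈ 696.55.
y-moment: 1·1885 + 7·2870 + 7·1632 + 1·588 + 4·1597 = 40375; centroid 40375/20 ≈ 2018.75.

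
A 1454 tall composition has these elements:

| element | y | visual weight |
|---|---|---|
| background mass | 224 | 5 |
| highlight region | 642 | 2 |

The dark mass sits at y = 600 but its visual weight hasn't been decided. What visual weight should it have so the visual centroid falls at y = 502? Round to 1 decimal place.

Existing Σw = 7 (5 + 2); existing moment 5·224 + 2·642 = 2404.
Set Σw·y/Σw = 502: (2404 + 600w) = 502·(7 + w).
So w = (502·7 − 2404)/(600 − 502) = 1110/98 ≈ 11.33.

w ≈ 11.3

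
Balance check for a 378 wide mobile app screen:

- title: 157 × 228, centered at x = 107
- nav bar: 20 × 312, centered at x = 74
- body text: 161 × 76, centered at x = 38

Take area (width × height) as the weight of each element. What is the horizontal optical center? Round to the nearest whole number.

x ≈ 88

Taking area as weight: title 157·228 = 35796, nav bar 20·312 = 6240, body text 161·76 = 12236. Sum 54272.
x-moment: 35796·107 + 6240·74 + 12236·38 = 4756900; centroid 4756900/54272 ≈ 87.65.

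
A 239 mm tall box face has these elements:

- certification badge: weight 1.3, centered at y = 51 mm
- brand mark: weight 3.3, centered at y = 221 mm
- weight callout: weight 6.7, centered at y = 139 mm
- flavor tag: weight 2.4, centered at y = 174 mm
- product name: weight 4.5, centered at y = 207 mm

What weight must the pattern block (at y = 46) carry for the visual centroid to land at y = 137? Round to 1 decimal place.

Known weights sum to 1.3 + 3.3 + 6.7 + 2.4 + 4.5 = 18.2; their moment is 1.3·51 + 3.3·221 + 6.7·139 + 2.4·174 + 4.5·207 = 3076.0.
Set Σw·y/Σw = 137: (3076.0 + 46w) = 137·(18.2 + w).
Solving: w = (137·18.2 − 3076.0) / (46 − 137) = -582.6 / -91 ≈ 6.40.

w ≈ 6.4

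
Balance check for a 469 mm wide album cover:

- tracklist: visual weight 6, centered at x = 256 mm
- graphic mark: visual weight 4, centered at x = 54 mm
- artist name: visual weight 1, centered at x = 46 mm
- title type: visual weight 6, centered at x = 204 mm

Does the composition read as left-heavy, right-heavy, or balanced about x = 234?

left-heavy

Weights sum to 6 + 4 + 1 + 6 = 17.
x: (6·256 + 4·54 + 1·46 + 6·204) / 17 = 3022 / 17 ≈ 177.76
177.8 lies left of the midline 234, so the layout is left-heavy.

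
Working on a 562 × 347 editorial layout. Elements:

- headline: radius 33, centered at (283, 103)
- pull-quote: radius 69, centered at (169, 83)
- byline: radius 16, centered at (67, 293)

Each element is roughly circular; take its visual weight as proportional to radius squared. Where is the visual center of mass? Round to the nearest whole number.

Weights ∝ r²: headline 33² = 1089, pull-quote 69² = 4761, byline 16² = 256; Σw = 6106.
x: (1089·283 + 4761·169 + 256·67) / 6106 = 1129948 / 6106 ≈ 185.06
y: (1089·103 + 4761·83 + 256·293) / 6106 = 582338 / 6106 ≈ 95.37

(185, 95)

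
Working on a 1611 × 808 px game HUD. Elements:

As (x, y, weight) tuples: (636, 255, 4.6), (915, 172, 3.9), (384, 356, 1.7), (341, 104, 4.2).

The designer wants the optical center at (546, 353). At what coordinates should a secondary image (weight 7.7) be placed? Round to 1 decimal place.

(452.9, 638.4)

With the secondary image, Σw becomes 4.6 + 3.9 + 1.7 + 4.2 + 7.7 = 22.1.
x: target moment 22.1×546 = 12066.6; current 4.6·636 + 3.9·915 + 1.7·384 + 4.2·341 = 8579.1; the secondary image supplies 3487.5, so x = 3487.5/7.7 ≈ 452.92.
y: target moment 22.1×353 = 7801.3; current 4.6·255 + 3.9·172 + 1.7·356 + 4.2·104 = 2885.8; the secondary image supplies 4915.5, so y = 4915.5/7.7 ≈ 638.38.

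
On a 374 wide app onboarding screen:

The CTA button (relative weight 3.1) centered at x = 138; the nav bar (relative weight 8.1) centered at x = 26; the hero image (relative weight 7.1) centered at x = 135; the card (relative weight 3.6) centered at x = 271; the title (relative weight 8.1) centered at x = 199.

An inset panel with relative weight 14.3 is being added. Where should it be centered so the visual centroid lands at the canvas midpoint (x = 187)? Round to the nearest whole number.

With the inset panel, Σw becomes 3.1 + 8.1 + 7.1 + 3.6 + 8.1 + 14.3 = 44.3.
x: need Σw·x = 44.3·187 = 8284.1. Existing = 3.1·138 + 8.1·26 + 7.1·135 + 3.6·271 + 8.1·199 = 4184.4. Remainder 4099.7 / 14.3 ≈ 286.69.

x ≈ 287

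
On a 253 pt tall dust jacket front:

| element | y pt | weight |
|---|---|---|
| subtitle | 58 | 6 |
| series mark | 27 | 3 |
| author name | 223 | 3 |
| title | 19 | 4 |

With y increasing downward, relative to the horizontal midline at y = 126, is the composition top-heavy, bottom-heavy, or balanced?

Weights sum to 6 + 3 + 3 + 4 = 16.
y-moment: 6·58 + 3·27 + 3·223 + 4·19 = 1174; centroid 1174/16 ≈ 73.38.
73.4 lies above (smaller y than) the midline 126, so the layout is top-heavy.

top-heavy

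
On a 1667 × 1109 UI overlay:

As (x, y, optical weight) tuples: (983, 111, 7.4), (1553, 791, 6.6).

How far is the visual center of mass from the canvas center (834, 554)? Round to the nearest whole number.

Weights sum to 7.4 + 6.6 = 14.0.
x-moment: 7.4·983 + 6.6·1553 = 17524.0; centroid 17524.0/14.0 ≈ 1251.71.
y-moment: 7.4·111 + 6.6·791 = 6042.0; centroid 6042.0/14.0 ≈ 431.57.
Relative to (834, 554): Δ = (417.71, -122.43); |Δ| = √(417.71² + -122.43²) ≈ 435.29.

≈ 435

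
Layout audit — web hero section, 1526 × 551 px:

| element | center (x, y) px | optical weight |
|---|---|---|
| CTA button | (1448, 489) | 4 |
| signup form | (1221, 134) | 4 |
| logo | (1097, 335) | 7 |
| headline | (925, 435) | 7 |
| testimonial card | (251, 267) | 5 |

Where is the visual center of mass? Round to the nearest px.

(966, 341)

Total weight = 4 + 4 + 7 + 7 + 5 = 27.
Σw·x = 4·1448 + 4·1221 + 7·1097 + 7·925 + 5·251 = 26085, so x̄ = 26085/27 ≈ 966.11.
Σw·y = 4·489 + 4·134 + 7·335 + 7·435 + 5·267 = 9217, so ȳ = 9217/27 ≈ 341.37.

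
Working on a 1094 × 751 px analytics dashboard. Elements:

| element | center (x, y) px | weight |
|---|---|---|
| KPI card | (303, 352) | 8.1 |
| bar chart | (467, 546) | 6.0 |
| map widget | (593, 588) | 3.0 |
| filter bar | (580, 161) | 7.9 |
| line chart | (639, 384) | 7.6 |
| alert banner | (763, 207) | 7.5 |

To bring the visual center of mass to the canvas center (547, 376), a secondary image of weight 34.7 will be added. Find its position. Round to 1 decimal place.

(539.5, 417.6)

After adding the secondary image, total weight = 8.1 + 6.0 + 3.0 + 7.9 + 7.6 + 7.5 + 34.7 = 74.8.
x: need Σw·x = 74.8·547 = 40915.6. Existing = 8.1·303 + 6.0·467 + 3.0·593 + 7.9·580 + 7.6·639 + 7.5·763 = 22196.2. Remainder 18719.4 / 34.7 ≈ 539.46.
y: need Σw·y = 74.8·376 = 28124.8. Existing = 8.1·352 + 6.0·546 + 3.0·588 + 7.9·161 + 7.6·384 + 7.5·207 = 13634.0. Remainder 14490.8 / 34.7 ≈ 417.60.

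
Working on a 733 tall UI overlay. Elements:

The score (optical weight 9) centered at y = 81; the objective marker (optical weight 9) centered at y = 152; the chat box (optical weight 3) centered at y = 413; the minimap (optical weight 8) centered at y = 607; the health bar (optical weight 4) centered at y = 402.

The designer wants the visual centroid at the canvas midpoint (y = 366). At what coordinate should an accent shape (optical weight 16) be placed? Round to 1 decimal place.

With the accent shape, Σw becomes 9 + 9 + 3 + 8 + 4 + 16 = 49.
y: target moment 49×366 = 17934; current 9·81 + 9·152 + 3·413 + 8·607 + 4·402 = 9800; the accent shape supplies 8134, so y = 8134/16 ≈ 508.38.

y ≈ 508.4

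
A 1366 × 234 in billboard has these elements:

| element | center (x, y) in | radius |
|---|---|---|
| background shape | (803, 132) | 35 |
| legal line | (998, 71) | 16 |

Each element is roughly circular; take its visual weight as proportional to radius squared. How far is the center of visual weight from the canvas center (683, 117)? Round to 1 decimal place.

≈ 153.8 in

Weights ∝ r²: background shape 35² = 1225, legal line 16² = 256; Σw = 1481.
x: (1225·803 + 256·998) / 1481 = 1239163 / 1481 ≈ 836.71
y: (1225·132 + 256·71) / 1481 = 179876 / 1481 ≈ 121.46
From (683, 117): dx = 153.71, dy = 4.46, so the distance is √(dx²+dy²) ≈ 153.77.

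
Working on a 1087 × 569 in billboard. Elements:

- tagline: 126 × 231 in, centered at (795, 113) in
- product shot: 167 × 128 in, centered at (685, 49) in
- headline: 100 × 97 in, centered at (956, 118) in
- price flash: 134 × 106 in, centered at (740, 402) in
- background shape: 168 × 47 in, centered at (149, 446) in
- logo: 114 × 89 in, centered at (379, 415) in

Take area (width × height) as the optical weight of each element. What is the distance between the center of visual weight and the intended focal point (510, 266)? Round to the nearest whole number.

Areas: tagline 126·231 = 29106, product shot 167·128 = 21376, headline 100·97 = 9700, price flash 134·106 = 14204, background shape 168·47 = 7896, logo 114·89 = 10146. Total weight = 92428.
Σw·x = 62587828; x̄ = 62587828/92428 ≈ 677.15.
Σw·y = 18923216; ȳ = 18923216/92428 ≈ 204.73.
Offset from (510, 266): Δx ≈ 167.15, Δy ≈ -61.27; distance = √(Δx² + Δy²) ≈ 178.03.

≈ 178 in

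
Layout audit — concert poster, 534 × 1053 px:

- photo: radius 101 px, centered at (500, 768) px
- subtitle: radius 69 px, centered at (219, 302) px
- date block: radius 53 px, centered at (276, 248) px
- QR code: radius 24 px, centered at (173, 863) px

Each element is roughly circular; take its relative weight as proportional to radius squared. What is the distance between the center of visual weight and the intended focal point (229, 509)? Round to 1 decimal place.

r² weights: photo 101² = 10201, subtitle 69² = 4761, date block 53² = 2809, QR code 24² = 576. Total = 18347.
x: (10201·500 + 4761·219 + 2809·276 + 576·173) / 18347 = 7018091 / 18347 ≈ 382.52
y: (10201·768 + 4761·302 + 2809·248 + 576·863) / 18347 = 10465910 / 18347 ≈ 570.44
Offset from (229, 509): Δx ≈ 153.52, Δy ≈ 61.44; distance = √(Δx² + Δy²) ≈ 165.36.

≈ 165.4 px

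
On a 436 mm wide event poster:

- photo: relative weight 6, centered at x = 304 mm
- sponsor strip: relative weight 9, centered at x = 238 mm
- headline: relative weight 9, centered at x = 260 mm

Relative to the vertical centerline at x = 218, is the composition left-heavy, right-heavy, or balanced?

right-heavy

Σw = 6 + 9 + 9 = 24.
x: (6·304 + 9·238 + 9·260) / 24 = 6306 / 24 ≈ 262.75
262.8 lies right of the midline 218, so the layout is right-heavy.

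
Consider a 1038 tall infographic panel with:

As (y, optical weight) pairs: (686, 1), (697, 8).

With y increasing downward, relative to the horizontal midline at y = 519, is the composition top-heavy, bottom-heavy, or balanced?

bottom-heavy

Σw = 1 + 8 = 9.
y: (1·686 + 8·697) / 9 = 6262 / 9 ≈ 695.78
695.8 lies below (larger y than) the midline 519, so the layout is bottom-heavy.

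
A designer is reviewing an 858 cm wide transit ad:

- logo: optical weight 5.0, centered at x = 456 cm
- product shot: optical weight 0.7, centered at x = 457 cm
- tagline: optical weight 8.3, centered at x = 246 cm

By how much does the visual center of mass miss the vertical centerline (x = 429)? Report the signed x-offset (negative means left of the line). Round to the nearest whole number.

≈ -97 cm

Σw = 5.0 + 0.7 + 8.3 = 14.0.
x: (5.0·456 + 0.7·457 + 8.3·246) / 14.0 = 4641.7 / 14.0 ≈ 331.55
Against x = 429, that's 331.55 − 429 = -97.45.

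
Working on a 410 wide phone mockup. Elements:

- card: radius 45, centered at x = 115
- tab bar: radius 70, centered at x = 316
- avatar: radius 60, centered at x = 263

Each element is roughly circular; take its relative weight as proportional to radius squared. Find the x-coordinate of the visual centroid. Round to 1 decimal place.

x ≈ 259.2

r² weights: card 45² = 2025, tab bar 70² = 4900, avatar 60² = 3600. Total = 10525.
x-moment: 2025·115 + 4900·316 + 3600·263 = 2728075; centroid 2728075/10525 ≈ 259.20.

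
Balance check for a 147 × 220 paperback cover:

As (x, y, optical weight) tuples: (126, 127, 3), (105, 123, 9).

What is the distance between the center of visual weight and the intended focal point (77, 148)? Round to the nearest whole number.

Weights sum to 3 + 9 = 12.
x: (3·126 + 9·105) / 12 = 1323 / 12 ≈ 110.25
y: (3·127 + 9·123) / 12 = 1488 / 12 ≈ 124.00
Relative to (77, 148): Δ = (33.25, -24.00); |Δ| = √(33.25² + -24.00²) ≈ 41.01.

≈ 41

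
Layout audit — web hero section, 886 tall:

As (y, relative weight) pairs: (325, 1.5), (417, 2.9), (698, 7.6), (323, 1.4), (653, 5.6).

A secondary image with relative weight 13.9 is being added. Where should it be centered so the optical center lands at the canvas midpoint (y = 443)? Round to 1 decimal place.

New total weight: (1.5 + 2.9 + 7.6 + 1.4 + 5.6) + 13.9 = 32.9.
y: need Σw·y = 32.9·443 = 14574.7. Existing = 1.5·325 + 2.9·417 + 7.6·698 + 1.4·323 + 5.6·653 = 11110.6. Remainder 3464.1 / 13.9 ≈ 249.22.

y ≈ 249.2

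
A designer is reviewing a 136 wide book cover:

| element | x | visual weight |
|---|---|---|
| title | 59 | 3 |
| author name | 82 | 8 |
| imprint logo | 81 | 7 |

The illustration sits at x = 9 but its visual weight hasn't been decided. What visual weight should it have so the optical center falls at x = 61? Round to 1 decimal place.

Existing Σw = 18 (3 + 8 + 7); existing moment 3·59 + 8·82 + 7·81 = 1400.
Balance at x = 61 requires (1400 + w·9) / (18 + w) = 61.
Solving: w = (61·18 − 1400) / (9 − 61) = -302 / -52 ≈ 5.81.

w ≈ 5.8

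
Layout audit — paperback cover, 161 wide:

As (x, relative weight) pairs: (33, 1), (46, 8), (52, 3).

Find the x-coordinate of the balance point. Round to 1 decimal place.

x ≈ 46.4

Weights sum to 1 + 8 + 3 = 12.
x: (1·33 + 8·46 + 3·52) / 12 = 557 / 12 ≈ 46.42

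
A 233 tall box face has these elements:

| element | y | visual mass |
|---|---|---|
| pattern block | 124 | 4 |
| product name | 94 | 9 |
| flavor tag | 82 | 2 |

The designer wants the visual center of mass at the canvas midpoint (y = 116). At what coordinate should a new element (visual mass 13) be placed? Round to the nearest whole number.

After adding the new element, total weight = 4 + 9 + 2 + 13 = 28.
Along y: (1506 + 13·y) / 28 = 116 (existing moment 4·124 + 9·94 + 2·82 = 1506) ⇒ y = (3248 − 1506) / 13 ≈ 134.00.

y ≈ 134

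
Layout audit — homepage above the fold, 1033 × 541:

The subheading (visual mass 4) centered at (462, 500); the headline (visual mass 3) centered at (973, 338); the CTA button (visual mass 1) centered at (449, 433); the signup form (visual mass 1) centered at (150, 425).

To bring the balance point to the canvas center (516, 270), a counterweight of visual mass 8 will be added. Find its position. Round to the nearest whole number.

With the counterweight, Σw becomes 4 + 3 + 1 + 1 + 8 = 17.
x: need Σw·x = 17·516 = 8772. Existing = 4·462 + 3·973 + 1·449 + 1·150 = 5366. Remainder 3406 / 8 ≈ 425.75.
y: need Σw·y = 17·270 = 4590. Existing = 4·500 + 3·338 + 1·433 + 1·425 = 3872. Remainder 718 / 8 ≈ 89.75.

(426, 90)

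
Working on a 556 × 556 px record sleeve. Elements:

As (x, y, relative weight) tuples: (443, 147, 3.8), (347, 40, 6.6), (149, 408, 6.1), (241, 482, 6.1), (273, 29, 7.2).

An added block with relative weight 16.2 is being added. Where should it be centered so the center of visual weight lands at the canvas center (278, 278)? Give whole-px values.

After adding the added block, total weight = 3.8 + 6.6 + 6.1 + 6.1 + 7.2 + 16.2 = 46.0.
Along x: (8318.2 + 16.2·x) / 46.0 = 278 (existing moment 3.8·443 + 6.6·347 + 6.1·149 + 6.1·241 + 7.2·273 = 8318.2) ⇒ x = (12788.0 − 8318.2) / 16.2 ≈ 275.91.
Along y: (6460.4 + 16.2·y) / 46.0 = 278 (existing moment 3.8·147 + 6.6·40 + 6.1·408 + 6.1·482 + 7.2·29 = 6460.4) ⇒ y = (12788.0 − 6460.4) / 16.2 ≈ 390.59.

(276, 391)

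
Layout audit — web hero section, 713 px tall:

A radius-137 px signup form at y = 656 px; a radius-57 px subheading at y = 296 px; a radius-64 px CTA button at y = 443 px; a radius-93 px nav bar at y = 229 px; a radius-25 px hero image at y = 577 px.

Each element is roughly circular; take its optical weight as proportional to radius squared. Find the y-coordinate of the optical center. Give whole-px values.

Weights ∝ r²: signup form 137² = 18769, subheading 57² = 3249, CTA button 64² = 4096, nav bar 93² = 8649, hero image 25² = 625; Σw = 35388.
Σw·y = 18769·656 + 3249·296 + 4096·443 + 8649·229 + 625·577 = 17429942, so ȳ = 17429942/35388 ≈ 492.54.

y ≈ 493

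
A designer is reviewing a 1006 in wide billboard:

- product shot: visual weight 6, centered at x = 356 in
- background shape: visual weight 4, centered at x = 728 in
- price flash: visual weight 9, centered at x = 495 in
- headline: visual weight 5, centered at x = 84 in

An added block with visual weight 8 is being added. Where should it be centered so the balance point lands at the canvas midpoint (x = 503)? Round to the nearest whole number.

x ≈ 772

With the added block, Σw becomes 6 + 4 + 9 + 5 + 8 = 32.
x: target moment 32×503 = 16096; current 6·356 + 4·728 + 9·495 + 5·84 = 9923; the added block supplies 6173, so x = 6173/8 ≈ 771.62.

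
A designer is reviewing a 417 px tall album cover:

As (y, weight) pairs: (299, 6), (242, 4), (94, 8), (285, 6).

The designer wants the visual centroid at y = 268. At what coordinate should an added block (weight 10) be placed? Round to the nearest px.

y ≈ 389

With the added block, Σw becomes 6 + 4 + 8 + 6 + 10 = 34.
y: need Σw·y = 34·268 = 9112. Existing = 6·299 + 4·242 + 8·94 + 6·285 = 5224. Remainder 3888 / 10 ≈ 388.80.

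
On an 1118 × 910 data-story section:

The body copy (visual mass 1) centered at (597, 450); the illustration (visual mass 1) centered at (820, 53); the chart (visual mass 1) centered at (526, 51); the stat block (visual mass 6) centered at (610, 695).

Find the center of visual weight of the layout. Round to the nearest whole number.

(623, 525)

Σw = 1 + 1 + 1 + 6 = 9.
Σw·x = 1·597 + 1·820 + 1·526 + 6·610 = 5603, so x̄ = 5603/9 ≈ 622.56.
Σw·y = 1·450 + 1·53 + 1·51 + 6·695 = 4724, so ȳ = 4724/9 ≈ 524.89.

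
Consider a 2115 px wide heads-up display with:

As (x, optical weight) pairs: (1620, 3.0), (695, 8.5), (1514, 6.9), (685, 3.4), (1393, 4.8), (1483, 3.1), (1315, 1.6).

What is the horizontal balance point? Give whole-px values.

x ≈ 1180

Total weight = 3.0 + 8.5 + 6.9 + 3.4 + 4.8 + 3.1 + 1.6 = 31.3.
Σw·x = 36930.8; x̄ = 36930.8/31.3 ≈ 1179.90.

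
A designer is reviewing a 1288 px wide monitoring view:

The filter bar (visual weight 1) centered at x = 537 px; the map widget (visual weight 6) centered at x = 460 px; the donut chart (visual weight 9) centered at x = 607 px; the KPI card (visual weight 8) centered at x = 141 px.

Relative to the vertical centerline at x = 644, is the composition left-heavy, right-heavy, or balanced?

Total weight = 1 + 6 + 9 + 8 = 24.
x: (1·537 + 6·460 + 9·607 + 8·141) / 24 = 9888 / 24 ≈ 412.00
Since 412.0 is left of 644, the composition reads left-heavy.

left-heavy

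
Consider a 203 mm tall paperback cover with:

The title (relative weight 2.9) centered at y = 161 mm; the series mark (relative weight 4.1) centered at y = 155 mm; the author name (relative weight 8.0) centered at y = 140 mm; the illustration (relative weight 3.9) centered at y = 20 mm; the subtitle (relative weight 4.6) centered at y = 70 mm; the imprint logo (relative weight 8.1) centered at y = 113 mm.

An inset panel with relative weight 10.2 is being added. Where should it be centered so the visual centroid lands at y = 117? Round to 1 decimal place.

y ≈ 132.6

With the inset panel, Σw becomes 2.9 + 4.1 + 8.0 + 3.9 + 4.6 + 8.1 + 10.2 = 41.8.
Along y: (3537.7 + 10.2·y) / 41.8 = 117 (existing moment 2.9·161 + 4.1·155 + 8.0·140 + 3.9·20 + 4.6·70 + 8.1·113 = 3537.7) ⇒ y = (4890.6 − 3537.7) / 10.2 ≈ 132.64.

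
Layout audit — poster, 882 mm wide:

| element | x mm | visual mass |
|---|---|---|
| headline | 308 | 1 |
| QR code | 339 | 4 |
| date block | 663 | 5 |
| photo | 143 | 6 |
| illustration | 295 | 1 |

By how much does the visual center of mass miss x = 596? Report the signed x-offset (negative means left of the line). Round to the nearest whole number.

Weights sum to 1 + 4 + 5 + 6 + 1 = 17.
x-moment: 1·308 + 4·339 + 5·663 + 6·143 + 1·295 = 6132; centroid 6132/17 ≈ 360.71.
Difference: 360.71 − 596 ≈ -235.29.

≈ -235 mm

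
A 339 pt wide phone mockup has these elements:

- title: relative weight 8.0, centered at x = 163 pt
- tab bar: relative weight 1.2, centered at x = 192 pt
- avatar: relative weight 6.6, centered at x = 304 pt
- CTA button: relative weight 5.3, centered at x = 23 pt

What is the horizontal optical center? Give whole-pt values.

Σw = 8.0 + 1.2 + 6.6 + 5.3 = 21.1.
x-moment: 8.0·163 + 1.2·192 + 6.6·304 + 5.3·23 = 3662.7; centroid 3662.7/21.1 ≈ 173.59.

x ≈ 174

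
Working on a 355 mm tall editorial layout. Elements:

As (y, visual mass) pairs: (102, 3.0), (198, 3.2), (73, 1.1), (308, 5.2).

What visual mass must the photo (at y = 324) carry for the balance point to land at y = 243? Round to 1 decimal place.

w ≈ 5.1

Existing Σw = 12.5 (3.0 + 3.2 + 1.1 + 5.2); existing moment 3.0·102 + 3.2·198 + 1.1·73 + 5.2·308 = 2621.5.
For the centroid to hit 243: (2621.5 + w·324) / (12.5 + w) = 243.
Solving: w = (243·12.5 − 2621.5) / (324 − 243) = 416.0 / 81 ≈ 5.14.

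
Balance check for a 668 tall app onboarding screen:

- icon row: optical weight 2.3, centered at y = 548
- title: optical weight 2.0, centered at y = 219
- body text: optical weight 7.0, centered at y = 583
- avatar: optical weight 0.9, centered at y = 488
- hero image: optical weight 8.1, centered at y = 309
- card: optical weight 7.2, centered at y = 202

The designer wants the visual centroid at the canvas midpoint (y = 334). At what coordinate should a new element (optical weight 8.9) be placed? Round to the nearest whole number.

y ≈ 223

With the new element, Σw becomes 2.3 + 2.0 + 7.0 + 0.9 + 8.1 + 7.2 + 8.9 = 36.4.
y: need Σw·y = 36.4·334 = 12157.6. Existing = 2.3·548 + 2.0·219 + 7.0·583 + 0.9·488 + 8.1·309 + 7.2·202 = 10175.9. Remainder 1981.7 / 8.9 ≈ 222.66.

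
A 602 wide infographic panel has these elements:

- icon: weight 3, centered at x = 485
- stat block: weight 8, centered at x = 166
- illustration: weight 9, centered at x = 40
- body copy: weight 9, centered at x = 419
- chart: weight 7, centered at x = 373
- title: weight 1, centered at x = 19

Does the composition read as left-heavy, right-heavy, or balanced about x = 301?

Total weight = 3 + 8 + 9 + 9 + 7 + 1 = 37.
x: moment 9544 / weight 37 ≈ 257.95
257.9 lies left of the midline 301, so the layout is left-heavy.

left-heavy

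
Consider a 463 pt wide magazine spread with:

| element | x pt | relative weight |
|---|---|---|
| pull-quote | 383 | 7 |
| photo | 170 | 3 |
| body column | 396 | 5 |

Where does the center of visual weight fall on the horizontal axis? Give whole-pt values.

Total weight = 7 + 3 + 5 = 15.
x: (7·383 + 3·170 + 5·396) / 15 = 5171 / 15 ≈ 344.73

x ≈ 345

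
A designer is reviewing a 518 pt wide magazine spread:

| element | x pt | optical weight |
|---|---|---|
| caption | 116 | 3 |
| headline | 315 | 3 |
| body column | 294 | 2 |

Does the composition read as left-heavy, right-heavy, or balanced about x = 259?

Σw = 3 + 3 + 2 = 8.
x: (3·116 + 3·315 + 2·294) / 8 = 1881 / 8 ≈ 235.12
Since 235.1 is left of 259, the composition reads left-heavy.

left-heavy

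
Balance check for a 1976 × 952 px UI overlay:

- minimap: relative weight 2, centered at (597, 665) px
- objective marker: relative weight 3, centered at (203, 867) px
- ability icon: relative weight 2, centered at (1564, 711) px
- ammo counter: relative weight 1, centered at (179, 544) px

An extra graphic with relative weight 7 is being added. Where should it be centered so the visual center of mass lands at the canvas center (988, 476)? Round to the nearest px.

(1387, 178)

New total weight: (2 + 3 + 2 + 1) + 7 = 15.
x: need Σw·x = 15·988 = 14820. Existing = 2·597 + 3·203 + 2·1564 + 1·179 = 5110. Remainder 9710 / 7 ≈ 1387.14.
y: need Σw·y = 15·476 = 7140. Existing = 2·665 + 3·867 + 2·711 + 1·544 = 5897. Remainder 1243 / 7 ≈ 177.57.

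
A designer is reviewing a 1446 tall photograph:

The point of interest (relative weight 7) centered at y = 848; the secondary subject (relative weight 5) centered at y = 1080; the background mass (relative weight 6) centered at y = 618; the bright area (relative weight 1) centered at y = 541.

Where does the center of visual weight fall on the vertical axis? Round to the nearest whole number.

y ≈ 820

Weights sum to 7 + 5 + 6 + 1 = 19.
Σw·y = 7·848 + 5·1080 + 6·618 + 1·541 = 15585, so ȳ = 15585/19 ≈ 820.26.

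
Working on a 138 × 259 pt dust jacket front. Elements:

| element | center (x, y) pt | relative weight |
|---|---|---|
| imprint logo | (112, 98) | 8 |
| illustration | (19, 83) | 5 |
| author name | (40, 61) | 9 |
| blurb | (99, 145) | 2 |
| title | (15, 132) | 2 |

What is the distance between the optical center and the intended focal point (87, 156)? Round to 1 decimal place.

≈ 72.4 pt

Weights sum to 8 + 5 + 9 + 2 + 2 = 26.
x: (8·112 + 5·19 + 9·40 + 2·99 + 2·15) / 26 = 1579 / 26 ≈ 60.73
y: (8·98 + 5·83 + 9·61 + 2·145 + 2·132) / 26 = 2302 / 26 ≈ 88.54
From (87, 156): dx = -26.27, dy = -67.46, so the distance is √(dx²+dy²) ≈ 72.40.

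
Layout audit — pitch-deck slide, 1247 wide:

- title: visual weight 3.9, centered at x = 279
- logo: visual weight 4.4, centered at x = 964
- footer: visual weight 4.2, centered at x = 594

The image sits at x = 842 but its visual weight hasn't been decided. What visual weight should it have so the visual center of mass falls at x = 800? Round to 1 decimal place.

Fixed elements: Σw = 3.9 + 4.4 + 4.2 = 12.5, Σw·x = 3.9·279 + 4.4·964 + 4.2·594 = 7824.5.
Set Σw·x/Σw = 800: (7824.5 + 842w) = 800·(12.5 + w).
Rearranging, w·(842 − 800) = 800·12.5 − 7824.5 = 2175.5, so w ≈ 2175.5/42 = 51.80.

w ≈ 51.8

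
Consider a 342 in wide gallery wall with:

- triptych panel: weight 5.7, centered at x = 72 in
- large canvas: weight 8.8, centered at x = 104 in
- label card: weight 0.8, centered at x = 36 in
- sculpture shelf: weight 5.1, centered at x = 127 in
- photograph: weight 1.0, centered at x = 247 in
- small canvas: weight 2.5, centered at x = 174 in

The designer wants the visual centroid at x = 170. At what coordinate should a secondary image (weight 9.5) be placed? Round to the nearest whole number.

x ≈ 315

New total weight: (5.7 + 8.8 + 0.8 + 5.1 + 1.0 + 2.5) + 9.5 = 33.4.
x: target moment 33.4×170 = 5678.0; current 5.7·72 + 8.8·104 + 0.8·36 + 5.1·127 + 1.0·247 + 2.5·174 = 2684.1; the secondary image supplies 2993.9, so x = 2993.9/9.5 ≈ 315.15.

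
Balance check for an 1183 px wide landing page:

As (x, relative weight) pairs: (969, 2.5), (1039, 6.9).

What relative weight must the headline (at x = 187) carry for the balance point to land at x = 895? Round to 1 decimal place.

w ≈ 1.7

Existing Σw = 9.4 (2.5 + 6.9); existing moment 2.5·969 + 6.9·1039 = 9591.6.
Set Σw·x/Σw = 895: (9591.6 + 187w) = 895·(9.4 + w).
So w = (895·9.4 − 9591.6)/(187 − 895) = -1178.6/-708 ≈ 1.66.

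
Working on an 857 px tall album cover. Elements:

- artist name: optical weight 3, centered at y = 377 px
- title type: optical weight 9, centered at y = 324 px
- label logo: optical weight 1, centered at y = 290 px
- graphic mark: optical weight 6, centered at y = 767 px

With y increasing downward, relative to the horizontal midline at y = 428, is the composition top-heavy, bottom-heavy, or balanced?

bottom-heavy

Total weight = 3 + 9 + 1 + 6 = 19.
y-moment: 3·377 + 9·324 + 1·290 + 6·767 = 8939; centroid 8939/19 ≈ 470.47.
470.5 lies below (larger y than) the midline 428, so the layout is bottom-heavy.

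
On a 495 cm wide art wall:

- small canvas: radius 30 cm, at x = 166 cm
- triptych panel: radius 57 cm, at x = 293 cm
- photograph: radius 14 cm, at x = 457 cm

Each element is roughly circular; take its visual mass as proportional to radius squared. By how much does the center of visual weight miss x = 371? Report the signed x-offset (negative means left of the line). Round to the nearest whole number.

r² weights: small canvas 30² = 900, triptych panel 57² = 3249, photograph 14² = 196. Total = 4345.
x-moment: 900·166 + 3249·293 + 196·457 = 1190929; centroid 1190929/4345 ≈ 274.09.
Against x = 371, that's 274.09 − 371 = -96.91.

≈ -97 cm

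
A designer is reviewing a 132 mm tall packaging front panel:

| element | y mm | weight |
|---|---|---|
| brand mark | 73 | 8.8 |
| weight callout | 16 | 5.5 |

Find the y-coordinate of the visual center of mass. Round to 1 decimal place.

y ≈ 51.1

Σw = 8.8 + 5.5 = 14.3.
y-moment: 8.8·73 + 5.5·16 = 730.4; centroid 730.4/14.3 ≈ 51.08.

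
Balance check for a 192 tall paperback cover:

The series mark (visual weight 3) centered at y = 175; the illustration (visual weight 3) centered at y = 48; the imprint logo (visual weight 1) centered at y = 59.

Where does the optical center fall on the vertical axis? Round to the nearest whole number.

y ≈ 104

Total weight = 3 + 3 + 1 = 7.
y: (3·175 + 3·48 + 1·59) / 7 = 728 / 7 ≈ 104.00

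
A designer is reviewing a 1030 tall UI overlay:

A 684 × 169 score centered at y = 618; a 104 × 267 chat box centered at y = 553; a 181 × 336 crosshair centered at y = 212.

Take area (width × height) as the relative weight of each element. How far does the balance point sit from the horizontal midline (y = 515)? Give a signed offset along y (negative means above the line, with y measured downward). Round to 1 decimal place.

≈ -26.8

Areas: score 684·169 = 115596, chat box 104·267 = 27768, crosshair 181·336 = 60816. Total weight = 204180.
y: (115596·618 + 27768·553 + 60816·212) / 204180 = 99687024 / 204180 ≈ 488.23
Offset from y = 515: 488.23 − 515 ≈ -26.77.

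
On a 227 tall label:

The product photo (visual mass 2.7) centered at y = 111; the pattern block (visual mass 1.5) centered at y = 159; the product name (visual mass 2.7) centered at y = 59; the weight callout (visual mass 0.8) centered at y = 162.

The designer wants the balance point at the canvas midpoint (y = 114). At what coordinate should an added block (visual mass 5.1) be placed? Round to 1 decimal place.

y ≈ 123.9

After adding the added block, total weight = 2.7 + 1.5 + 2.7 + 0.8 + 5.1 = 12.8.
Along y: (827.1 + 5.1·y) / 12.8 = 114 (existing moment 2.7·111 + 1.5·159 + 2.7·59 + 0.8·162 = 827.1) ⇒ y = (1459.2 − 827.1) / 5.1 ≈ 123.94.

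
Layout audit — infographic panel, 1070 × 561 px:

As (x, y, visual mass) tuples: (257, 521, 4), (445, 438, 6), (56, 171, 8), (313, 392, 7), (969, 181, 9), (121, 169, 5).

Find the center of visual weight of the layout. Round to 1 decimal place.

Weights sum to 4 + 6 + 8 + 7 + 9 + 5 = 39.
Σw·x = 15663; x̄ = 15663/39 ≈ 401.62.
Σw·y = 11298; ȳ = 11298/39 ≈ 289.69.

(401.6, 289.7)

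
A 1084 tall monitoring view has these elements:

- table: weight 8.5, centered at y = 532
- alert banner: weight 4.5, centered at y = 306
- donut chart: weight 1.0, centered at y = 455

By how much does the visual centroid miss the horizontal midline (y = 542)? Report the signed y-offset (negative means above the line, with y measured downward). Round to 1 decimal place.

Total weight = 8.5 + 4.5 + 1.0 = 14.0.
y-moment: 8.5·532 + 4.5·306 + 1.0·455 = 6354.0; centroid 6354.0/14.0 ≈ 453.86.
Offset from y = 542: 453.86 − 542 ≈ -88.14.

≈ -88.1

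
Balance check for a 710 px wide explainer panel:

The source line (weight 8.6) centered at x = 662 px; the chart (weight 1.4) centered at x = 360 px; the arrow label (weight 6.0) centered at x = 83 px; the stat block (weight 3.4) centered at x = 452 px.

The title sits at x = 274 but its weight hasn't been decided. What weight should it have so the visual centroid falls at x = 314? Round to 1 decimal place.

Known weights sum to 8.6 + 1.4 + 6.0 + 3.4 = 19.4; their moment is 8.6·662 + 1.4·360 + 6.0·83 + 3.4·452 = 8232.0.
Balance at x = 314 requires (8232.0 + w·274) / (19.4 + w) = 314.
Rearranging, w·(274 − 314) = 314·19.4 − 8232.0 = -2140.4, so w ≈ -2140.4/-40 = 53.51.

w ≈ 53.5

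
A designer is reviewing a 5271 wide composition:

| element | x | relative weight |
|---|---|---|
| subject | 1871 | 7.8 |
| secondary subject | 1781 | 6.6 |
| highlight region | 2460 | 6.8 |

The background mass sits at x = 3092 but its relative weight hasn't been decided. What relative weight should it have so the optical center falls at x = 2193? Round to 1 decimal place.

w ≈ 3.8

Existing Σw = 21.2 (7.8 + 6.6 + 6.8); existing moment 7.8·1871 + 6.6·1781 + 6.8·2460 = 43076.4.
Set Σw·x/Σw = 2193: (43076.4 + 3092w) = 2193·(21.2 + w).
Solving: w = (2193·21.2 − 43076.4) / (3092 − 2193) = 3415.2 / 899 ≈ 3.80.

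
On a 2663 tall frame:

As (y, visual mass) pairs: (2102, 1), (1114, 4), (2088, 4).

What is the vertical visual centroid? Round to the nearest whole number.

y ≈ 1657

Σw = 1 + 4 + 4 = 9.
y: (1·2102 + 4·1114 + 4·2088) / 9 = 14910 / 9 ≈ 1656.67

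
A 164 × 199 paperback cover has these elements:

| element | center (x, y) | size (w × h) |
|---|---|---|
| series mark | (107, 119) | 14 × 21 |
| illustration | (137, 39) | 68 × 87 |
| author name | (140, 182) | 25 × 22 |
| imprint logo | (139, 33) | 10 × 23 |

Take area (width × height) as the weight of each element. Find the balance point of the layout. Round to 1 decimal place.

Taking area as weight: series mark 14·21 = 294, illustration 68·87 = 5916, author name 25·22 = 550, imprint logo 10·23 = 230. Sum 6990.
x: (294·107 + 5916·137 + 550·140 + 230·139) / 6990 = 950920 / 6990 ≈ 136.04
y: (294·119 + 5916·39 + 550·182 + 230·33) / 6990 = 373400 / 6990 ≈ 53.42

(136.0, 53.4)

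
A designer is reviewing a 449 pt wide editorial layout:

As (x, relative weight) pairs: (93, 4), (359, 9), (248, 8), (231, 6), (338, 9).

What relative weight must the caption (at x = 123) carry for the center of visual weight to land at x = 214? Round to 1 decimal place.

w ≈ 25.4

Existing Σw = 36 (4 + 9 + 8 + 6 + 9); existing moment 4·93 + 9·359 + 8·248 + 6·231 + 9·338 = 10015.
Set Σw·x/Σw = 214: (10015 + 123w) = 214·(36 + w).
Rearranging, w·(123 − 214) = 214·36 − 10015 = -2311, so w ≈ -2311/-91 = 25.40.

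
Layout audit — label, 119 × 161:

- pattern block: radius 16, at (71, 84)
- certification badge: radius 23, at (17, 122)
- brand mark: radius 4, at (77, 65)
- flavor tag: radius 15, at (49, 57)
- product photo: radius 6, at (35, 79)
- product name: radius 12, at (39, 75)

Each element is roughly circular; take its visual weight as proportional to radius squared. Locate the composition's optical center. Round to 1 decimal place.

(38.4, 94.2)

Weights ∝ r²: pattern block 16² = 256, certification badge 23² = 529, brand mark 4² = 16, flavor tag 15² = 225, product photo 6² = 36, product name 12² = 144; Σw = 1206.
x: moment 46302 / weight 1206 ≈ 38.39
y: moment 113551 / weight 1206 ≈ 94.16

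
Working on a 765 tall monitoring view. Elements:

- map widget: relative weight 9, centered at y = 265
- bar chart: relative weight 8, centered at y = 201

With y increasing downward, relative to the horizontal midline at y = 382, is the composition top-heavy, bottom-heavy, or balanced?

Weights sum to 9 + 8 = 17.
y: (9·265 + 8·201) / 17 = 3993 / 17 ≈ 234.88
234.9 vs midline 382 → top-heavy.

top-heavy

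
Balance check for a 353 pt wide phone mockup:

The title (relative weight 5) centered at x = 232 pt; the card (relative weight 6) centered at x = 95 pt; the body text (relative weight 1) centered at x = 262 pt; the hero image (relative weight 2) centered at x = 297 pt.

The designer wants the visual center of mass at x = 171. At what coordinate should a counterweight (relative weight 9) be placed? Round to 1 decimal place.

New total weight: (5 + 6 + 1 + 2) + 9 = 23.
Along x: (2586 + 9·x) / 23 = 171 (existing moment 5·232 + 6·95 + 1·262 + 2·297 = 2586) ⇒ x = (3933 − 2586) / 9 ≈ 149.67.

x ≈ 149.7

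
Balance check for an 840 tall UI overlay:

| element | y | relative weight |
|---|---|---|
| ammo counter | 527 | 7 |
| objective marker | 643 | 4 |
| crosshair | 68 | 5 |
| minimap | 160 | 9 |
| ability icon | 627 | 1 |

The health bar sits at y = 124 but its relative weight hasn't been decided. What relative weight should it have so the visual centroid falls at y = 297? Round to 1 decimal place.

Known weights sum to 7 + 4 + 5 + 9 + 1 = 26; their moment is 7·527 + 4·643 + 5·68 + 9·160 + 1·627 = 8668.
Balance at y = 297 requires (8668 + w·124) / (26 + w) = 297.
Solving: w = (297·26 − 8668) / (124 − 297) = -946 / -173 ≈ 5.47.

w ≈ 5.5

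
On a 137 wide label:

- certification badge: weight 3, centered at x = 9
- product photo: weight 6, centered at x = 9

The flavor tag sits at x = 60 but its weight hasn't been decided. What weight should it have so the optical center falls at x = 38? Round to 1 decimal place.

w ≈ 11.9

Known weights sum to 3 + 6 = 9; their moment is 3·9 + 6·9 = 81.
Set Σw·x/Σw = 38: (81 + 60w) = 38·(9 + w).
So w = (38·9 − 81)/(60 − 38) = 261/22 ≈ 11.86.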